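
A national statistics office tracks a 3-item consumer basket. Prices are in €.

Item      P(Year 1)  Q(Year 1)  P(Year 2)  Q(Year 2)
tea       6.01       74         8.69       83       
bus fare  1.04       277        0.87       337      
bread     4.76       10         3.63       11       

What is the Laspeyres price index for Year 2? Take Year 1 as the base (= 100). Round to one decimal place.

Laspeyres price index uses base-period quantities as weights.
ΣP(Year 2)·Q(Year 1) = 8.69×74 + 0.87×277 + 3.63×10 = 643.06 + 240.99 + 36.3 = 920.35
ΣP(Year 1)·Q(Year 1) = 6.01×74 + 1.04×277 + 4.76×10 = 444.74 + 288.08 + 47.6 = 780.42
Index = 920.35 / 780.42 × 100 = 117.9301

117.9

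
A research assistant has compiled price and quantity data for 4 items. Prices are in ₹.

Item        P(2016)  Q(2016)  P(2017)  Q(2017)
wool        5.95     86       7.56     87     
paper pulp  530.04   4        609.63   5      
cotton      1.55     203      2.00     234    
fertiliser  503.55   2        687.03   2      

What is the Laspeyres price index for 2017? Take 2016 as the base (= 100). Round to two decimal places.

Laspeyres price index uses base-period quantities as weights.
ΣP(2017)·Q(2016) = 7.56×86 + 609.63×4 + 2.00×203 + 687.03×2 = 650.16 + 2438.52 + 406 + 1374.06 = 4868.74
ΣP(2016)·Q(2016) = 5.95×86 + 530.04×4 + 1.55×203 + 503.55×2 = 511.7 + 2120.16 + 314.65 + 1007.1 = 3953.61
Index = 4868.74 / 3953.61 × 100 = 123.1467

123.15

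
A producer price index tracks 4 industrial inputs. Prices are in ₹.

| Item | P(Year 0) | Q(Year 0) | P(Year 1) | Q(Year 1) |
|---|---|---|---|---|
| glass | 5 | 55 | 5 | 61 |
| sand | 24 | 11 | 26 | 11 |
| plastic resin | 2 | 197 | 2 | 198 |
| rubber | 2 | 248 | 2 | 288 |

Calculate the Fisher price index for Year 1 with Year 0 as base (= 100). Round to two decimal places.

Laspeyres component (base-period weights):
ΣP(Year 1)Q(Year 0) = 5×55 + 26×11 + 2×197 + 2×248 = 275 + 286 + 394 + 496 = 1451
ΣP(Year 0)Q(Year 0) = 5×55 + 24×11 + 2×197 + 2×248 = 275 + 264 + 394 + 496 = 1429
L = 1451 / 1429 × 100 = 101.5395
Paasche component (current-period weights):
ΣP(Year 1)Q(Year 1) = 5×61 + 26×11 + 2×198 + 2×288 = 305 + 286 + 396 + 576 = 1563
ΣP(Year 0)Q(Year 1) = 5×61 + 24×11 + 2×198 + 2×288 = 305 + 264 + 396 + 576 = 1541
P = 1563 / 1541 × 100 = 101.4276
Fisher = √(L × P) = √(101.5395 × 101.4276) = 101.4836

101.48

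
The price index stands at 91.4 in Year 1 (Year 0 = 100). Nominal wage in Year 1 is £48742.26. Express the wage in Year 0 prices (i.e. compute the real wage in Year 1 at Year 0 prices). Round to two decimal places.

53328.51

Real = Nominal ÷ (Index/100) = 48742.26 ÷ (91.4/100)
     = 48742.26 ÷ 0.914 = 53328.5120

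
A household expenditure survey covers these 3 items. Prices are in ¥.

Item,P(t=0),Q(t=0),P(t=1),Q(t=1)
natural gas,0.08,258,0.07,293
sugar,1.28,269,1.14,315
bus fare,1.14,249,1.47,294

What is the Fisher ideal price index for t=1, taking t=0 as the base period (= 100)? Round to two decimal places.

Laspeyres component (base-period weights):
ΣP(t=1)Q(t=0) = 0.07×258 + 1.14×269 + 1.47×249 = 18.06 + 306.66 + 366.03 = 690.75
ΣP(t=0)Q(t=0) = 0.08×258 + 1.28×269 + 1.14×249 = 20.64 + 344.32 + 283.86 = 648.82
L = 690.75 / 648.82 × 100 = 106.4625
Paasche component (current-period weights):
ΣP(t=1)Q(t=1) = 0.07×293 + 1.14×315 + 1.47×294 = 20.51 + 359.1 + 432.18 = 811.79
ΣP(t=0)Q(t=1) = 0.08×293 + 1.28×315 + 1.14×294 = 23.44 + 403.2 + 335.16 = 761.8
P = 811.79 / 761.8 × 100 = 106.5621
Fisher = √(L × P) = √(106.4625 × 106.5621) = 106.5123

106.51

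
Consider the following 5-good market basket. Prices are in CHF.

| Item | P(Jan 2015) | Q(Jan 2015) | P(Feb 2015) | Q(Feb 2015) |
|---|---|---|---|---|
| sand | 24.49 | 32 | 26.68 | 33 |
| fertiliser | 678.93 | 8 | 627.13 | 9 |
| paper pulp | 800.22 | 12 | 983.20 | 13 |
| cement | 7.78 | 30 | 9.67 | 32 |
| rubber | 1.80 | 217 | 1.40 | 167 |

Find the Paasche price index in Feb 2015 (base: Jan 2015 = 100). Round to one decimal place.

Paasche price index uses current-period quantities as weights.
ΣP(Feb 2015)·Q(Feb 2015) = 26.68×33 + 627.13×9 + 983.20×13 + 9.67×32 + 1.40×167 = 880.44 + 5644.17 + 12781.6 + 309.44 + 233.8 = 19849.45
ΣP(Jan 2015)·Q(Feb 2015) = 24.49×33 + 678.93×9 + 800.22×13 + 7.78×32 + 1.80×167 = 808.17 + 6110.37 + 10402.86 + 248.96 + 300.6 = 17870.96
Index = 19849.45 / 17870.96 × 100 = 111.0710

111.1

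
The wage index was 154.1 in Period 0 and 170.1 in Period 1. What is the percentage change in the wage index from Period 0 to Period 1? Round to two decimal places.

Change = (170.1 − 154.1) / 154.1 × 100
       = 16.0 / 154.1 × 100 = 10.3829%

10.38%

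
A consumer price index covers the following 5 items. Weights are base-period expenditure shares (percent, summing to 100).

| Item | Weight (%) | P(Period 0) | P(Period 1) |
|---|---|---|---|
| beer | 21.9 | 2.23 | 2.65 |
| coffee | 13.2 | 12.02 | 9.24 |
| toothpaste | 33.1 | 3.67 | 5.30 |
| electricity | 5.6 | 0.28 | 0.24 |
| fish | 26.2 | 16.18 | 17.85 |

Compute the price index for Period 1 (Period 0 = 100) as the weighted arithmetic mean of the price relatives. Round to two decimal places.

beer: 21.9 × (2.65/2.23) = 21.9 × 1.188341 = 26.0247
coffee: 13.2 × (9.24/12.02) = 13.2 × 0.768719 = 10.1471
toothpaste: 33.1 × (5.30/3.67) = 33.1 × 1.444142 = 47.8011
electricity: 5.6 × (0.24/0.28) = 5.6 × 0.857143 = 4.8000
fish: 26.2 × (17.85/16.18) = 26.2 × 1.103214 = 28.9042
Index = Σ wᵢ·(p₁ᵢ/p₀ᵢ) = 26.0247 + 10.1471 + 47.8011 + 4.8000 + 28.9042 = 117.6770

117.68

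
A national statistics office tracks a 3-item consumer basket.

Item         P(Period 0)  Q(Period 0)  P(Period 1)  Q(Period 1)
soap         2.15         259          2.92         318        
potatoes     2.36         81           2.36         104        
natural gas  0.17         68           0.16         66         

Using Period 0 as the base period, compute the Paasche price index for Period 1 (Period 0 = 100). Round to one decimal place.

Paasche price index uses current-period quantities as weights.
ΣP(Period 1)·Q(Period 1) = 2.92×318 + 2.36×104 + 0.16×66 = 928.56 + 245.44 + 10.56 = 1184.56
ΣP(Period 0)·Q(Period 1) = 2.15×318 + 2.36×104 + 0.17×66 = 683.7 + 245.44 + 11.22 = 940.36
Index = 1184.56 / 940.36 × 100 = 125.9688

126.0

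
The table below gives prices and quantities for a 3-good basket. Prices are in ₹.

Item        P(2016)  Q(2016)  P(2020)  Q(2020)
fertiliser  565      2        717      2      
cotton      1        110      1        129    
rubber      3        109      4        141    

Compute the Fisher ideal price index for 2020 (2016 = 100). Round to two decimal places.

126.41

Laspeyres component (base-period weights):
ΣP(2020)Q(2016) = 717×2 + 1×110 + 4×109 = 1434 + 110 + 436 = 1980
ΣP(2016)Q(2016) = 565×2 + 1×110 + 3×109 = 1130 + 110 + 327 = 1567
L = 1980 / 1567 × 100 = 126.3561
Paasche component (current-period weights):
ΣP(2020)Q(2020) = 717×2 + 1×129 + 4×141 = 1434 + 129 + 564 = 2127
ΣP(2016)Q(2020) = 565×2 + 1×129 + 3×141 = 1130 + 129 + 423 = 1682
P = 2127 / 1682 × 100 = 126.4566
Fisher = √(L × P) = √(126.3561 × 126.4566) = 126.4063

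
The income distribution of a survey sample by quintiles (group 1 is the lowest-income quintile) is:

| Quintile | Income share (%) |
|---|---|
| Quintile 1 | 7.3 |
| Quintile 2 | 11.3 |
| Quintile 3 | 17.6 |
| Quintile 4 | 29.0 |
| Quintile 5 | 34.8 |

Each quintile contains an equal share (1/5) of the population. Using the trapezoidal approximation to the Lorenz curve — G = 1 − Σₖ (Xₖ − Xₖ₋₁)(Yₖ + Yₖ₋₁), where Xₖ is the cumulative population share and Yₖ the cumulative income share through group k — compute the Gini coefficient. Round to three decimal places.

0.291

Cumulative income shares Yₖ: 0.0730, 0.1860, 0.3620, 0.6520, 1.0000
Σ (Xₖ−Xₖ₋₁)(Yₖ+Yₖ₋₁) = (1/5)(0.0730+0.0000) + (1/5)(0.1860+0.0730) + (1/5)(0.3620+0.1860) + (1/5)(0.6520+0.3620) + (1/5)(1.0000+0.6520)
  = 0.0146 + 0.0518 + 0.1096 + 0.2028 + 0.3304 = 0.7092
G = 1 − 0.7092 = 0.2908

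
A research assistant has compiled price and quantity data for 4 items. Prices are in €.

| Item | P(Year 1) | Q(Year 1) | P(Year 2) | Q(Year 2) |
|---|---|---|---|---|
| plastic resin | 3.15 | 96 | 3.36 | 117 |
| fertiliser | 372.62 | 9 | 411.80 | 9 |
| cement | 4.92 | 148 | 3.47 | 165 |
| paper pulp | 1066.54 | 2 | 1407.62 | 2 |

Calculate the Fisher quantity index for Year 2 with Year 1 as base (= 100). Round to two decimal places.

Laspeyres component (base-period weights):
ΣP(Year 1)Q(Year 2) = 3.15×117 + 372.62×9 + 4.92×165 + 1066.54×2 = 368.55 + 3353.58 + 811.8 + 2133.08 = 6667.01
ΣP(Year 1)Q(Year 1) = 3.15×96 + 372.62×9 + 4.92×148 + 1066.54×2 = 302.4 + 3353.58 + 728.16 + 2133.08 = 6517.22
L = 6667.01 / 6517.22 × 100 = 102.2984
Paasche component (current-period weights):
ΣP(Year 2)Q(Year 2) = 3.36×117 + 411.80×9 + 3.47×165 + 1407.62×2 = 393.12 + 3706.2 + 572.55 + 2815.24 = 7487.11
ΣP(Year 2)Q(Year 1) = 3.36×96 + 411.80×9 + 3.47×148 + 1407.62×2 = 322.56 + 3706.2 + 513.56 + 2815.24 = 7357.56
P = 7487.11 / 7357.56 × 100 = 101.7608
Fisher = √(L × P) = √(102.2984 × 101.7608) = 102.0292

102.03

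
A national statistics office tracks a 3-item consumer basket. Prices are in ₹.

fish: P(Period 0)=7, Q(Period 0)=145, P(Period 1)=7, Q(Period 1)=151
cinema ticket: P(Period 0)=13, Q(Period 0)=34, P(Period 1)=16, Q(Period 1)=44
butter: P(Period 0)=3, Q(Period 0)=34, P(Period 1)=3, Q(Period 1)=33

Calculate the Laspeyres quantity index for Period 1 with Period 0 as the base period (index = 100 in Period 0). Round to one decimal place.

110.8

Laspeyres quantity index uses base-period prices as weights.
ΣP(Period 0)·Q(Period 1) = 7×151 + 13×44 + 3×33 = 1057 + 572 + 99 = 1728
ΣP(Period 0)·Q(Period 0) = 7×145 + 13×34 + 3×34 = 1015 + 442 + 102 = 1559
Index = 1728 / 1559 × 100 = 110.8403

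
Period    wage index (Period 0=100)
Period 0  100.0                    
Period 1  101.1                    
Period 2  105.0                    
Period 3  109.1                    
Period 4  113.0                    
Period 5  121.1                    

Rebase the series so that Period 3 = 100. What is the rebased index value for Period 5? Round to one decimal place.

111.0

Rebased(Period 5) = 121.1 / 109.1 × 100 = 110.9991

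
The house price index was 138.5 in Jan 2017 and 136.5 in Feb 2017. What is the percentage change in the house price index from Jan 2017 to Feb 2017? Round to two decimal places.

Change = (136.5 − 138.5) / 138.5 × 100
       = -2.0 / 138.5 × 100 = -1.4440%

-1.44%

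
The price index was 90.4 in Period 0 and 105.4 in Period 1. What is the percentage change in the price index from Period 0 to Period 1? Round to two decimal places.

16.59%

Change = (105.4 − 90.4) / 90.4 × 100
       = 15.0 / 90.4 × 100 = 16.5929%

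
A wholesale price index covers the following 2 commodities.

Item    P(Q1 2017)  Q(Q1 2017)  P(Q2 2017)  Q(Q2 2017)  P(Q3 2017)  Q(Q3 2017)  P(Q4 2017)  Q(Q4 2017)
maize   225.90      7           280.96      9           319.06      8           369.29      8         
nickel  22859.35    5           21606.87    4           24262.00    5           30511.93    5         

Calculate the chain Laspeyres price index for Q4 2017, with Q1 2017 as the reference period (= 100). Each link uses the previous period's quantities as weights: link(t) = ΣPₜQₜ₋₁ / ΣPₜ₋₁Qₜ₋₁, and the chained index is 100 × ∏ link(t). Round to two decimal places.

133.88

Link Q1 2017→Q2 2017:
ΣP(Q2 2017)Q(Q1 2017) = 280.96×7 + 21606.87×5 = 1966.72 + 108034.35 = 110001.07
ΣP(Q1 2017)Q(Q1 2017) = 225.90×7 + 22859.35×5 = 1581.3 + 114296.75 = 115878.05
link = 110001.07/115878.05 = 0.949283
Link Q2 2017→Q3 2017:
ΣP(Q3 2017)Q(Q2 2017) = 319.06×9 + 24262.00×4 = 2871.54 + 97048 = 99919.54
ΣP(Q2 2017)Q(Q2 2017) = 280.96×9 + 21606.87×4 = 2528.64 + 86427.48 = 88956.12
link = 99919.54/88956.12 = 1.123245
Link Q3 2017→Q4 2017:
ΣP(Q4 2017)Q(Q3 2017) = 369.29×8 + 30511.93×5 = 2954.32 + 152559.65 = 155513.97
ΣP(Q3 2017)Q(Q3 2017) = 319.06×8 + 24262.00×5 = 2552.48 + 121310 = 123862.48
link = 155513.97/123862.48 = 1.255537
Chained index = 100 × 0.949283 × 1.123245 × 1.255537 = 133.8751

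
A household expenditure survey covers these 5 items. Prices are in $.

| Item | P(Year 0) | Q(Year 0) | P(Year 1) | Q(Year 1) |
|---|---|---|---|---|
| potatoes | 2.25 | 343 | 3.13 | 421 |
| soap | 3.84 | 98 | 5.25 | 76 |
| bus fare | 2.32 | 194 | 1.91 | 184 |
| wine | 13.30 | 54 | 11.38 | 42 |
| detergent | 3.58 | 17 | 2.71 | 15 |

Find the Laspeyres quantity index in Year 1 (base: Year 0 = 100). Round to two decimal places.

Laspeyres quantity index uses base-period prices as weights.
ΣP(Year 0)·Q(Year 1) = 2.25×421 + 3.84×76 + 2.32×184 + 13.30×42 + 3.58×15 = 947.25 + 291.84 + 426.88 + 558.6 + 53.7 = 2278.27
ΣP(Year 0)·Q(Year 0) = 2.25×343 + 3.84×98 + 2.32×194 + 13.30×54 + 3.58×17 = 771.75 + 376.32 + 450.08 + 718.2 + 60.86 = 2377.21
Index = 2278.27 / 2377.21 × 100 = 95.8380

95.84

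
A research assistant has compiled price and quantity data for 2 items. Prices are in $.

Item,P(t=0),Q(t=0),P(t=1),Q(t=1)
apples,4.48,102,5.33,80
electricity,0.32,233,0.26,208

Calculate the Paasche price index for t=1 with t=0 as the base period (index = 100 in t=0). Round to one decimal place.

113.1

Paasche price index uses current-period quantities as weights.
ΣP(t=1)·Q(t=1) = 5.33×80 + 0.26×208 = 426.4 + 54.08 = 480.48
ΣP(t=0)·Q(t=1) = 4.48×80 + 0.32×208 = 358.4 + 66.56 = 424.96
Index = 480.48 / 424.96 × 100 = 113.0648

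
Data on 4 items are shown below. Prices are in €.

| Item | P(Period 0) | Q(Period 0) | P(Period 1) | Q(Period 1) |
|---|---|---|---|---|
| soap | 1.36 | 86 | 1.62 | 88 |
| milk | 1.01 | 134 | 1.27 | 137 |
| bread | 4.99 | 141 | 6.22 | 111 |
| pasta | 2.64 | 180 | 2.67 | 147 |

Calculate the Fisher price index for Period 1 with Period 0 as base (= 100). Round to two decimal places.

116.56

Laspeyres component (base-period weights):
ΣP(Period 1)Q(Period 0) = 1.62×86 + 1.27×134 + 6.22×141 + 2.67×180 = 139.32 + 170.18 + 877.02 + 480.6 = 1667.12
ΣP(Period 0)Q(Period 0) = 1.36×86 + 1.01×134 + 4.99×141 + 2.64×180 = 116.96 + 135.34 + 703.59 + 475.2 = 1431.09
L = 1667.12 / 1431.09 × 100 = 116.4930
Paasche component (current-period weights):
ΣP(Period 1)Q(Period 1) = 1.62×88 + 1.27×137 + 6.22×111 + 2.67×147 = 142.56 + 173.99 + 690.42 + 392.49 = 1399.46
ΣP(Period 0)Q(Period 1) = 1.36×88 + 1.01×137 + 4.99×111 + 2.64×147 = 119.68 + 138.37 + 553.89 + 388.08 = 1200.02
P = 1399.46 / 1200.02 × 100 = 116.6197
Fisher = √(L × P) = √(116.4930 × 116.6197) = 116.5564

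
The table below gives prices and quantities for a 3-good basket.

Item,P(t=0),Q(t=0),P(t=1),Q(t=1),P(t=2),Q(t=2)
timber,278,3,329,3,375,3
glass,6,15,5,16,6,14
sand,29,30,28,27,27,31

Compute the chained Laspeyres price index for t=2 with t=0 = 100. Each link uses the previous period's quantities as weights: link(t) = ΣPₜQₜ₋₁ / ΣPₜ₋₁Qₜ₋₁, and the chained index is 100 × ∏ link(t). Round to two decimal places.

113.41

Link t=0→t=1:
ΣP(t=1)Q(t=0) = 329×3 + 5×15 + 28×30 = 987 + 75 + 840 = 1902
ΣP(t=0)Q(t=0) = 278×3 + 6×15 + 29×30 = 834 + 90 + 870 = 1794
link = 1902/1794 = 1.060201
Link t=1→t=2:
ΣP(t=2)Q(t=1) = 375×3 + 6×16 + 27×27 = 1125 + 96 + 729 = 1950
ΣP(t=1)Q(t=1) = 329×3 + 5×16 + 28×27 = 987 + 80 + 756 = 1823
link = 1950/1823 = 1.069665
Chained index = 100 × 1.060201 × 1.069665 = 113.4060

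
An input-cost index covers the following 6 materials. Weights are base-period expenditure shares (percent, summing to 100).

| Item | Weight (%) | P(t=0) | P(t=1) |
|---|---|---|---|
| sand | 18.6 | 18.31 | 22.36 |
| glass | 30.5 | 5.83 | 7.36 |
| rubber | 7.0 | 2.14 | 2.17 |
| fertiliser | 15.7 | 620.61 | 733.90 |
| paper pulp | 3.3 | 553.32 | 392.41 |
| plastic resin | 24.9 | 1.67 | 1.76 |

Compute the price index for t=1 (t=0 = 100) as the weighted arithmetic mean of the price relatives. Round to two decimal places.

sand: 18.6 × (22.36/18.31) = 18.6 × 1.221191 = 22.7141
glass: 30.5 × (7.36/5.83) = 30.5 × 1.262436 = 38.5043
rubber: 7.0 × (2.17/2.14) = 7.0 × 1.014019 = 7.0981
fertiliser: 15.7 × (733.90/620.61) = 15.7 × 1.182546 = 18.5660
paper pulp: 3.3 × (392.41/553.32) = 3.3 × 0.709192 = 2.3403
plastic resin: 24.9 × (1.76/1.67) = 24.9 × 1.053892 = 26.2419
Index = Σ wᵢ·(p₁ᵢ/p₀ᵢ) = 22.7141 + 38.5043 + 7.0981 + 18.5660 + 2.3403 + 26.2419 = 115.4648

115.46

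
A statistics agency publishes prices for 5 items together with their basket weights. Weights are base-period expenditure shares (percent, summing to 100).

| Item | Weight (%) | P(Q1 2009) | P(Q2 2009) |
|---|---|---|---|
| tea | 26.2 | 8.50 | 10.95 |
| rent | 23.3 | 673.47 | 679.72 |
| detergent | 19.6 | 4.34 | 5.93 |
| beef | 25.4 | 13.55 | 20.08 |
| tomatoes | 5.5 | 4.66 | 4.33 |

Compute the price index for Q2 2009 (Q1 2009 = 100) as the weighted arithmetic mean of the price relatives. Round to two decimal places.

126.80

tea: 26.2 × (10.95/8.50) = 26.2 × 1.288235 = 33.7518
rent: 23.3 × (679.72/673.47) = 23.3 × 1.009280 = 23.5162
detergent: 19.6 × (5.93/4.34) = 19.6 × 1.366359 = 26.7806
beef: 25.4 × (20.08/13.55) = 25.4 × 1.481919 = 37.6407
tomatoes: 5.5 × (4.33/4.66) = 5.5 × 0.929185 = 5.1105
Index = Σ wᵢ·(p₁ᵢ/p₀ᵢ) = 33.7518 + 23.5162 + 26.7806 + 37.6407 + 5.1105 = 126.7999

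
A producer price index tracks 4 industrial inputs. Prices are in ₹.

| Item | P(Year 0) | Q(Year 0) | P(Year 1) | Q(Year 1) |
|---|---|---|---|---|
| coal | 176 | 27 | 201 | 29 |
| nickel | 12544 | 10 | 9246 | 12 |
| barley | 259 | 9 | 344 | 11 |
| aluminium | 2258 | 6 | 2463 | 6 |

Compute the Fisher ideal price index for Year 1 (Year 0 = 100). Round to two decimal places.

78.96

Laspeyres component (base-period weights):
ΣP(Year 1)Q(Year 0) = 201×27 + 9246×10 + 344×9 + 2463×6 = 5427 + 92460 + 3096 + 14778 = 115761
ΣP(Year 0)Q(Year 0) = 176×27 + 12544×10 + 259×9 + 2258×6 = 4752 + 125440 + 2331 + 13548 = 146071
L = 115761 / 146071 × 100 = 79.2498
Paasche component (current-period weights):
ΣP(Year 1)Q(Year 1) = 201×29 + 9246×12 + 344×11 + 2463×6 = 5829 + 110952 + 3784 + 14778 = 135343
ΣP(Year 0)Q(Year 1) = 176×29 + 12544×12 + 259×11 + 2258×6 = 5104 + 150528 + 2849 + 13548 = 172029
P = 135343 / 172029 × 100 = 78.6745
Fisher = √(L × P) = √(79.2498 × 78.6745) = 78.9616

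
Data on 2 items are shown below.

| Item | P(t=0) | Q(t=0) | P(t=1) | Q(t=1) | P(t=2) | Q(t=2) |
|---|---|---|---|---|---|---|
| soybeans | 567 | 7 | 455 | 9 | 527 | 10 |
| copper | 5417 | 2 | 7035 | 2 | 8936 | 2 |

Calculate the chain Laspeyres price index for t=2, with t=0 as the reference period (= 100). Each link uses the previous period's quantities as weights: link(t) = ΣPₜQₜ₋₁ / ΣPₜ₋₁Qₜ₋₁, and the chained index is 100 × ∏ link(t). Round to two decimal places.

145.12

Link t=0→t=1:
ΣP(t=1)Q(t=0) = 455×7 + 7035×2 = 3185 + 14070 = 17255
ΣP(t=0)Q(t=0) = 567×7 + 5417×2 = 3969 + 10834 = 14803
link = 17255/14803 = 1.165642
Link t=1→t=2:
ΣP(t=2)Q(t=1) = 527×9 + 8936×2 = 4743 + 17872 = 22615
ΣP(t=1)Q(t=1) = 455×9 + 7035×2 = 4095 + 14070 = 18165
link = 22615/18165 = 1.244977
Chained index = 100 × 1.165642 × 1.244977 = 145.1197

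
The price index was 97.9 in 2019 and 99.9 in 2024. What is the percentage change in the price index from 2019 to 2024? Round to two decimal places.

2.04%

Change = (99.9 − 97.9) / 97.9 × 100
       = 2.0 / 97.9 × 100 = 2.0429%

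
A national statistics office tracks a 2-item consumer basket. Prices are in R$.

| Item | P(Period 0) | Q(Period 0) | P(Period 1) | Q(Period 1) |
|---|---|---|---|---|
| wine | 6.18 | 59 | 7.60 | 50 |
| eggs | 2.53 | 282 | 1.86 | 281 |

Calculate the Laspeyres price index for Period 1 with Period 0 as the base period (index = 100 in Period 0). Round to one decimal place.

90.2

Laspeyres price index uses base-period quantities as weights.
ΣP(Period 1)·Q(Period 0) = 7.60×59 + 1.86×282 = 448.4 + 524.52 = 972.92
ΣP(Period 0)·Q(Period 0) = 6.18×59 + 2.53×282 = 364.62 + 713.46 = 1078.08
Index = 972.92 / 1078.08 × 100 = 90.2456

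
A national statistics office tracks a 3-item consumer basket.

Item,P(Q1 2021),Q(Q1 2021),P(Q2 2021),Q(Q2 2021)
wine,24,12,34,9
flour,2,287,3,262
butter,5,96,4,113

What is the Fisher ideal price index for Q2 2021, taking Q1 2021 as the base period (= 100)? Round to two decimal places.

120.72

Laspeyres component (base-period weights):
ΣP(Q2 2021)Q(Q1 2021) = 34×12 + 3×287 + 4×96 = 408 + 861 + 384 = 1653
ΣP(Q1 2021)Q(Q1 2021) = 24×12 + 2×287 + 5×96 = 288 + 574 + 480 = 1342
L = 1653 / 1342 × 100 = 123.1744
Paasche component (current-period weights):
ΣP(Q2 2021)Q(Q2 2021) = 34×9 + 3×262 + 4×113 = 306 + 786 + 452 = 1544
ΣP(Q1 2021)Q(Q2 2021) = 24×9 + 2×262 + 5×113 = 216 + 524 + 565 = 1305
P = 1544 / 1305 × 100 = 118.3142
Fisher = √(L × P) = √(123.1744 × 118.3142) = 120.7198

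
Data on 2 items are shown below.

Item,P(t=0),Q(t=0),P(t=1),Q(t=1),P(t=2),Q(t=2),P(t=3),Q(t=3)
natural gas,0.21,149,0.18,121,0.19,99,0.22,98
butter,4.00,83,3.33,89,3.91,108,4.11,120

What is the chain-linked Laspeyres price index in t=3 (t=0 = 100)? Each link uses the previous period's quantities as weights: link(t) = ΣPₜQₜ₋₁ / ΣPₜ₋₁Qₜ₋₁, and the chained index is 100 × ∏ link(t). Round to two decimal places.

102.74

Link t=0→t=1:
ΣP(t=1)Q(t=0) = 0.18×149 + 3.33×83 = 26.82 + 276.39 = 303.21
ΣP(t=0)Q(t=0) = 0.21×149 + 4.00×83 = 31.29 + 332 = 363.29
link = 303.21/363.29 = 0.834622
Link t=1→t=2:
ΣP(t=2)Q(t=1) = 0.19×121 + 3.91×89 = 22.99 + 347.99 = 370.98
ΣP(t=1)Q(t=1) = 0.18×121 + 3.33×89 = 21.78 + 296.37 = 318.15
link = 370.98/318.15 = 1.166054
Link t=2→t=3:
ΣP(t=3)Q(t=2) = 0.22×99 + 4.11×108 = 21.78 + 443.88 = 465.66
ΣP(t=2)Q(t=2) = 0.19×99 + 3.91×108 = 18.81 + 422.28 = 441.09
link = 465.66/441.09 = 1.055703
Chained index = 100 × 0.834622 × 1.166054 × 1.055703 = 102.7426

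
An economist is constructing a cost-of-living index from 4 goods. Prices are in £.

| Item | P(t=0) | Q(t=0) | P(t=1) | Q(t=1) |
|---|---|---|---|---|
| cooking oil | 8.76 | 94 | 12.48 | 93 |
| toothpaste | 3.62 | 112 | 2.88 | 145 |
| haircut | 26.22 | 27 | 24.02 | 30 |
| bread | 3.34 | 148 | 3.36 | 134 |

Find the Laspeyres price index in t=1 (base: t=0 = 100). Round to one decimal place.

108.7

Laspeyres price index uses base-period quantities as weights.
ΣP(t=1)·Q(t=0) = 12.48×94 + 2.88×112 + 24.02×27 + 3.36×148 = 1173.12 + 322.56 + 648.54 + 497.28 = 2641.5
ΣP(t=0)·Q(t=0) = 8.76×94 + 3.62×112 + 26.22×27 + 3.34×148 = 823.44 + 405.44 + 707.94 + 494.32 = 2431.14
Index = 2641.5 / 2431.14 × 100 = 108.6527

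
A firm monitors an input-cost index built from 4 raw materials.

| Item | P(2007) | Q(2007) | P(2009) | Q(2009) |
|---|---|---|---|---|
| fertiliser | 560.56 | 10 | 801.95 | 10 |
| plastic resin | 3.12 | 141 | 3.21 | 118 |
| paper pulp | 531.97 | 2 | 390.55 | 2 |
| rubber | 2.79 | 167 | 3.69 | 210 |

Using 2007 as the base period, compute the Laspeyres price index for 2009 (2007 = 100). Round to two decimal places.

130.28

Laspeyres price index uses base-period quantities as weights.
ΣP(2009)·Q(2007) = 801.95×10 + 3.21×141 + 390.55×2 + 3.69×167 = 8019.5 + 452.61 + 781.1 + 616.23 = 9869.44
ΣP(2007)·Q(2007) = 560.56×10 + 3.12×141 + 531.97×2 + 2.79×167 = 5605.6 + 439.92 + 1063.94 + 465.93 = 7575.39
Index = 9869.44 / 7575.39 × 100 = 130.2829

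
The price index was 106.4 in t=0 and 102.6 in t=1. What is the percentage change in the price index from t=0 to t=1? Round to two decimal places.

-3.57%

Change = (102.6 − 106.4) / 106.4 × 100
       = -3.8 / 106.4 × 100 = -3.5714%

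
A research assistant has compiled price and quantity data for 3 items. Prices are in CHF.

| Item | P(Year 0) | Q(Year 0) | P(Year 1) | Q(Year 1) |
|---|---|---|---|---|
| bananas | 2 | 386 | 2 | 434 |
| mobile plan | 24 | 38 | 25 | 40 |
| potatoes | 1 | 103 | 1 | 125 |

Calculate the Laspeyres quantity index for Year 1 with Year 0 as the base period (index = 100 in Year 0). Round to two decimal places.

Laspeyres quantity index uses base-period prices as weights.
ΣP(Year 0)·Q(Year 1) = 2×434 + 24×40 + 1×125 = 868 + 960 + 125 = 1953
ΣP(Year 0)·Q(Year 0) = 2×386 + 24×38 + 1×103 = 772 + 912 + 103 = 1787
Index = 1953 / 1787 × 100 = 109.2893

109.29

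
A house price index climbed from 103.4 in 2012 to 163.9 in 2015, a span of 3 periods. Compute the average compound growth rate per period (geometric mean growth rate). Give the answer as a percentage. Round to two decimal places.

16.60%

Growth factor = (163.9/103.4)^(1/3) = (1.585106)^(1/3) = 1.165967
Growth rate = 1.165967 − 1 = 0.165967 = 16.5967%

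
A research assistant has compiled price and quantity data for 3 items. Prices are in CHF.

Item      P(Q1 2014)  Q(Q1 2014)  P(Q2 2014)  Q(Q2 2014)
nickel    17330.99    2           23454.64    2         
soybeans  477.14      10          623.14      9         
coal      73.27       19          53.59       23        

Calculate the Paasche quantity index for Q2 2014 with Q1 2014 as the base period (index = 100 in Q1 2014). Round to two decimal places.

99.25

Paasche quantity index uses current-period prices as weights.
ΣP(Q2 2014)·Q(Q2 2014) = 23454.64×2 + 623.14×9 + 53.59×23 = 46909.28 + 5608.26 + 1232.57 = 53750.11
ΣP(Q2 2014)·Q(Q1 2014) = 23454.64×2 + 623.14×10 + 53.59×19 = 46909.28 + 6231.4 + 1018.21 = 54158.89
Index = 53750.11 / 54158.89 × 100 = 99.2452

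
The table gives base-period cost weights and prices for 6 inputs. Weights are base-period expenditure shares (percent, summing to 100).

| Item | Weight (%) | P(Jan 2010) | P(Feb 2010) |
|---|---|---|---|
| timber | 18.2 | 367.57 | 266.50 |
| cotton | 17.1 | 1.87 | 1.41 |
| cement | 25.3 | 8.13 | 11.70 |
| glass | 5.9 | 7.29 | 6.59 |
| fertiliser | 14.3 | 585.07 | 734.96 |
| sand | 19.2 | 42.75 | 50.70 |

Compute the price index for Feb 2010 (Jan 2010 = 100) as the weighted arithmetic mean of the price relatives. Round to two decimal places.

108.57

timber: 18.2 × (266.50/367.57) = 18.2 × 0.725032 = 13.1956
cotton: 17.1 × (1.41/1.87) = 17.1 × 0.754011 = 12.8936
cement: 25.3 × (11.70/8.13) = 25.3 × 1.439114 = 36.4096
glass: 5.9 × (6.59/7.29) = 5.9 × 0.903978 = 5.3335
fertiliser: 14.3 × (734.96/585.07) = 14.3 × 1.256192 = 17.9635
sand: 19.2 × (50.70/42.75) = 19.2 × 1.185965 = 22.7705
Index = Σ wᵢ·(p₁ᵢ/p₀ᵢ) = 13.1956 + 12.8936 + 36.4096 + 5.3335 + 17.9635 + 22.7705 = 108.5663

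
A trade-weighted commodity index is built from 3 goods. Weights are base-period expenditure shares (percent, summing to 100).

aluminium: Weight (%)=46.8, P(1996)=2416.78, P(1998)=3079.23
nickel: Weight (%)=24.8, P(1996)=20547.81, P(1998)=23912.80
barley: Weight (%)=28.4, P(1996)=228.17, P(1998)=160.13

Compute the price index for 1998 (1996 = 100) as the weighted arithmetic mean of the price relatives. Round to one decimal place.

108.4

aluminium: 46.8 × (3079.23/2416.78) = 46.8 × 1.274104 = 59.6281
nickel: 24.8 × (23912.80/20547.81) = 24.8 × 1.163764 = 28.8613
barley: 28.4 × (160.13/228.17) = 28.4 × 0.701801 = 19.9312
Index = Σ wᵢ·(p₁ᵢ/p₀ᵢ) = 59.6281 + 28.8613 + 19.9312 = 108.4206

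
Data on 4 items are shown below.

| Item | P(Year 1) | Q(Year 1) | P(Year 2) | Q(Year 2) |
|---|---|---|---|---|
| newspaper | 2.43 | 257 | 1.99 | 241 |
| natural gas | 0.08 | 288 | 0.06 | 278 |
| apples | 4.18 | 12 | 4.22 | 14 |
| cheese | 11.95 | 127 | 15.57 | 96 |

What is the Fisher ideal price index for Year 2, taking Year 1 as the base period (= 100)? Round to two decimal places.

114.22

Laspeyres component (base-period weights):
ΣP(Year 2)Q(Year 1) = 1.99×257 + 0.06×288 + 4.22×12 + 15.57×127 = 511.43 + 17.28 + 50.64 + 1977.39 = 2556.74
ΣP(Year 1)Q(Year 1) = 2.43×257 + 0.08×288 + 4.18×12 + 11.95×127 = 624.51 + 23.04 + 50.16 + 1517.65 = 2215.36
L = 2556.74 / 2215.36 × 100 = 115.4097
Paasche component (current-period weights):
ΣP(Year 2)Q(Year 2) = 1.99×241 + 0.06×278 + 4.22×14 + 15.57×96 = 479.59 + 16.68 + 59.08 + 1494.72 = 2050.07
ΣP(Year 1)Q(Year 2) = 2.43×241 + 0.08×278 + 4.18×14 + 11.95×96 = 585.63 + 22.24 + 58.52 + 1147.2 = 1813.59
P = 2050.07 / 1813.59 × 100 = 113.0393
Fisher = √(L × P) = √(115.4097 × 113.0393) = 114.2184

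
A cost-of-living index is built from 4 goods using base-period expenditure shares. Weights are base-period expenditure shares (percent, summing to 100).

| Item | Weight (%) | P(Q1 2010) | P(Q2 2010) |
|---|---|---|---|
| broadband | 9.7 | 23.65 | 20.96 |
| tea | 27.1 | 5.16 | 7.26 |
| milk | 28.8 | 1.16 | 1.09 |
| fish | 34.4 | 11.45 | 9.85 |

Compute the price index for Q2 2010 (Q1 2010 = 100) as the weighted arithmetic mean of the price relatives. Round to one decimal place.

103.4

broadband: 9.7 × (20.96/23.65) = 9.7 × 0.886258 = 8.5967
tea: 27.1 × (7.26/5.16) = 27.1 × 1.406977 = 38.1291
milk: 28.8 × (1.09/1.16) = 28.8 × 0.939655 = 27.0621
fish: 34.4 × (9.85/11.45) = 34.4 × 0.860262 = 29.5930
Index = Σ wᵢ·(p₁ᵢ/p₀ᵢ) = 8.5967 + 38.1291 + 27.0621 + 29.5930 = 103.3809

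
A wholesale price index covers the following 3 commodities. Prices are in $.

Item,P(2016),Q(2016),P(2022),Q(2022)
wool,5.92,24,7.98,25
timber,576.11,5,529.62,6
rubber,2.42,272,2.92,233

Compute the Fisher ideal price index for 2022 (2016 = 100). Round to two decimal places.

Laspeyres component (base-period weights):
ΣP(2022)Q(2016) = 7.98×24 + 529.62×5 + 2.92×272 = 191.52 + 2648.1 + 794.24 = 3633.86
ΣP(2016)Q(2016) = 5.92×24 + 576.11×5 + 2.42×272 = 142.08 + 2880.55 + 658.24 = 3680.87
L = 3633.86 / 3680.87 × 100 = 98.7229
Paasche component (current-period weights):
ΣP(2022)Q(2022) = 7.98×25 + 529.62×6 + 2.92×233 = 199.5 + 3177.72 + 680.36 = 4057.58
ΣP(2016)Q(2022) = 5.92×25 + 576.11×6 + 2.42×233 = 148 + 3456.66 + 563.86 = 4168.52
P = 4057.58 / 4168.52 × 100 = 97.3386
Fisher = √(L × P) = √(98.7229 × 97.3386) = 98.0283

98.03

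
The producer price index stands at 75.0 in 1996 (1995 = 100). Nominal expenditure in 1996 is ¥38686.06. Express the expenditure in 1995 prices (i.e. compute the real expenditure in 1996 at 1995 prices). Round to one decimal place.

Real = Nominal ÷ (Index/100) = 38686.06 ÷ (75.0/100)
     = 38686.06 ÷ 0.750 = 51581.4133

51581.4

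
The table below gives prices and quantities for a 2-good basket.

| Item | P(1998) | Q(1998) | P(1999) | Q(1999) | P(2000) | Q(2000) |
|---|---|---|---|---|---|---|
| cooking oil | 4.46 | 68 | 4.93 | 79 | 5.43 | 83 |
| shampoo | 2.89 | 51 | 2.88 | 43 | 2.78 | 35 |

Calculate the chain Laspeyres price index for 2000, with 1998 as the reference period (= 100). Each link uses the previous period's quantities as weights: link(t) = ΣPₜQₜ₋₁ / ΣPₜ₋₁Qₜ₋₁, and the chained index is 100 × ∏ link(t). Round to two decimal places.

114.31

Link 1998→1999:
ΣP(1999)Q(1998) = 4.93×68 + 2.88×51 = 335.24 + 146.88 = 482.12
ΣP(1998)Q(1998) = 4.46×68 + 2.89×51 = 303.28 + 147.39 = 450.67
link = 482.12/450.67 = 1.069785
Link 1999→2000:
ΣP(2000)Q(1999) = 5.43×79 + 2.78×43 = 428.97 + 119.54 = 548.51
ΣP(1999)Q(1999) = 4.93×79 + 2.88×43 = 389.47 + 123.84 = 513.31
link = 548.51/513.31 = 1.068575
Chained index = 100 × 1.069785 × 1.068575 = 114.3145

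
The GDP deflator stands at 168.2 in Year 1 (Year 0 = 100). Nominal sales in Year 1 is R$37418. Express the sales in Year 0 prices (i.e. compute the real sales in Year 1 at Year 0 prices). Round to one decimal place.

22246.1

Real = Nominal ÷ (Index/100) = 37418 ÷ (168.2/100)
     = 37418 ÷ 1.682 = 22246.1356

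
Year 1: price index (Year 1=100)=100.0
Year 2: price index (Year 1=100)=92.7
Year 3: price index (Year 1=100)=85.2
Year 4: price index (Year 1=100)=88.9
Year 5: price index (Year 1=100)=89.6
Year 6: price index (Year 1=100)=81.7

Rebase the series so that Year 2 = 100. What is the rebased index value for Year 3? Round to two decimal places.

91.91

Rebased(Year 3) = 85.2 / 92.7 × 100 = 91.9094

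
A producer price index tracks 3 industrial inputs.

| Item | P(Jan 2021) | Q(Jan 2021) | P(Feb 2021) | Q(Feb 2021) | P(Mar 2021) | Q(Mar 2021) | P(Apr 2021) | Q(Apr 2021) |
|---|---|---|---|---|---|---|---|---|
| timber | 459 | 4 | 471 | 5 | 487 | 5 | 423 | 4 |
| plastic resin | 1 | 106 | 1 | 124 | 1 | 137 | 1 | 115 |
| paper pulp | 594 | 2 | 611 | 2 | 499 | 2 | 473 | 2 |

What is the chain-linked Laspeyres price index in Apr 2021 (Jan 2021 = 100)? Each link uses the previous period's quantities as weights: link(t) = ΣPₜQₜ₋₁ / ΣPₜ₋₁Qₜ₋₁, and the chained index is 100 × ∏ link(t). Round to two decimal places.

88.35

Link Jan 2021→Feb 2021:
ΣP(Feb 2021)Q(Jan 2021) = 471×4 + 1×106 + 611×2 = 1884 + 106 + 1222 = 3212
ΣP(Jan 2021)Q(Jan 2021) = 459×4 + 1×106 + 594×2 = 1836 + 106 + 1188 = 3130
link = 3212/3130 = 1.026198
Link Feb 2021→Mar 2021:
ΣP(Mar 2021)Q(Feb 2021) = 487×5 + 1×124 + 499×2 = 2435 + 124 + 998 = 3557
ΣP(Feb 2021)Q(Feb 2021) = 471×5 + 1×124 + 611×2 = 2355 + 124 + 1222 = 3701
link = 3557/3701 = 0.961092
Link Mar 2021→Apr 2021:
ΣP(Apr 2021)Q(Mar 2021) = 423×5 + 1×137 + 473×2 = 2115 + 137 + 946 = 3198
ΣP(Mar 2021)Q(Mar 2021) = 487×5 + 1×137 + 499×2 = 2435 + 137 + 998 = 3570
link = 3198/3570 = 0.895798
Chained index = 100 × 1.026198 × 0.961092 × 0.895798 = 88.3499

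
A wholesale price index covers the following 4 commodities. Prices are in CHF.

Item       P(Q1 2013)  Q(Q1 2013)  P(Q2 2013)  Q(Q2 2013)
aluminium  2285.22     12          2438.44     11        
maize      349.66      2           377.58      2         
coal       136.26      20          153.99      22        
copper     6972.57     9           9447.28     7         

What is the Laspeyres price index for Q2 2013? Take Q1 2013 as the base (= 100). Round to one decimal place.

126.2

Laspeyres price index uses base-period quantities as weights.
ΣP(Q2 2013)·Q(Q1 2013) = 2438.44×12 + 377.58×2 + 153.99×20 + 9447.28×9 = 29261.28 + 755.16 + 3079.8 + 85025.52 = 118121.76
ΣP(Q1 2013)·Q(Q1 2013) = 2285.22×12 + 349.66×2 + 136.26×20 + 6972.57×9 = 27422.64 + 699.32 + 2725.2 + 62753.13 = 93600.29
Index = 118121.76 / 93600.29 × 100 = 126.1981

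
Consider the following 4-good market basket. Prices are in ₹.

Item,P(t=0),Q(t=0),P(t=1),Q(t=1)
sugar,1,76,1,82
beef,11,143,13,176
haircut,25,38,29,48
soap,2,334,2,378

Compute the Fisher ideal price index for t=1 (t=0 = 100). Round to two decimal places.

113.55

Laspeyres component (base-period weights):
ΣP(t=1)Q(t=0) = 1×76 + 13×143 + 29×38 + 2×334 = 76 + 1859 + 1102 + 668 = 3705
ΣP(t=0)Q(t=0) = 1×76 + 11×143 + 25×38 + 2×334 = 76 + 1573 + 950 + 668 = 3267
L = 3705 / 3267 × 100 = 113.4068
Paasche component (current-period weights):
ΣP(t=1)Q(t=1) = 1×82 + 13×176 + 29×48 + 2×378 = 82 + 2288 + 1392 + 756 = 4518
ΣP(t=0)Q(t=1) = 1×82 + 11×176 + 25×48 + 2×378 = 82 + 1936 + 1200 + 756 = 3974
P = 4518 / 3974 × 100 = 113.6890
Fisher = √(L × P) = √(113.4068 × 113.6890) = 113.5478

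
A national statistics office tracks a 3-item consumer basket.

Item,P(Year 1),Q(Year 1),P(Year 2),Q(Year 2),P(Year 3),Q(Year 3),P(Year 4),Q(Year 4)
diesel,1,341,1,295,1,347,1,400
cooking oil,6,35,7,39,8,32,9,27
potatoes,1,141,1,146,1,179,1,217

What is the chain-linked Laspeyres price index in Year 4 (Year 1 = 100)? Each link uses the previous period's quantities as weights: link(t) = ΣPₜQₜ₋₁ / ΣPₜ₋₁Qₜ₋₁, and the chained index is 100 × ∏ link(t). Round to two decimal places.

Link Year 1→Year 2:
ΣP(Year 2)Q(Year 1) = 1×341 + 7×35 + 1×141 = 341 + 245 + 141 = 727
ΣP(Year 1)Q(Year 1) = 1×341 + 6×35 + 1×141 = 341 + 210 + 141 = 692
link = 727/692 = 1.050578
Link Year 2→Year 3:
ΣP(Year 3)Q(Year 2) = 1×295 + 8×39 + 1×146 = 295 + 312 + 146 = 753
ΣP(Year 2)Q(Year 2) = 1×295 + 7×39 + 1×146 = 295 + 273 + 146 = 714
link = 753/714 = 1.054622
Link Year 3→Year 4:
ΣP(Year 4)Q(Year 3) = 1×347 + 9×32 + 1×179 = 347 + 288 + 179 = 814
ΣP(Year 3)Q(Year 3) = 1×347 + 8×32 + 1×179 = 347 + 256 + 179 = 782
link = 814/782 = 1.040921
Chained index = 100 × 1.050578 × 1.054622 × 1.040921 = 115.3301

115.33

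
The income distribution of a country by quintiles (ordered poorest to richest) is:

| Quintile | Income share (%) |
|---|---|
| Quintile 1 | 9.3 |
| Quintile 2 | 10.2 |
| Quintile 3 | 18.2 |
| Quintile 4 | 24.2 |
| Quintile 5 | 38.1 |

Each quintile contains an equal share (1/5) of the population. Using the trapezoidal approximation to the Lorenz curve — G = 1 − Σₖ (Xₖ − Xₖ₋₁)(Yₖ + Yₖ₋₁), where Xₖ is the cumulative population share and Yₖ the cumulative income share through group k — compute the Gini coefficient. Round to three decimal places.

Cumulative income shares Yₖ: 0.0930, 0.1950, 0.3770, 0.6190, 1.0000
Σ (Xₖ−Xₖ₋₁)(Yₖ+Yₖ₋₁) = (1/5)(0.0930+0.0000) + (1/5)(0.1950+0.0930) + (1/5)(0.3770+0.1950) + (1/5)(0.6190+0.3770) + (1/5)(1.0000+0.6190)
  = 0.0186 + 0.0576 + 0.1144 + 0.1992 + 0.3238 = 0.7136
G = 1 − 0.7136 = 0.2864

0.286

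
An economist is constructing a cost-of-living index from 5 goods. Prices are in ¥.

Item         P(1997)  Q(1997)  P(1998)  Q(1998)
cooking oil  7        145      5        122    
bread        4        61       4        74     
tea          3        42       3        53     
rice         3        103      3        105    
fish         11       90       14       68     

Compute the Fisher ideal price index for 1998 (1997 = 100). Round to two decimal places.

Laspeyres component (base-period weights):
ΣP(1998)Q(1997) = 5×145 + 4×61 + 3×42 + 3×103 + 14×90 = 725 + 244 + 126 + 309 + 1260 = 2664
ΣP(1997)Q(1997) = 7×145 + 4×61 + 3×42 + 3×103 + 11×90 = 1015 + 244 + 126 + 309 + 990 = 2684
L = 2664 / 2684 × 100 = 99.2548
Paasche component (current-period weights):
ΣP(1998)Q(1998) = 5×122 + 4×74 + 3×53 + 3×105 + 14×68 = 610 + 296 + 159 + 315 + 952 = 2332
ΣP(1997)Q(1998) = 7×122 + 4×74 + 3×53 + 3×105 + 11×68 = 854 + 296 + 159 + 315 + 748 = 2372
P = 2332 / 2372 × 100 = 98.3137
Fisher = √(L × P) = √(99.2548 × 98.3137) = 98.7831

98.78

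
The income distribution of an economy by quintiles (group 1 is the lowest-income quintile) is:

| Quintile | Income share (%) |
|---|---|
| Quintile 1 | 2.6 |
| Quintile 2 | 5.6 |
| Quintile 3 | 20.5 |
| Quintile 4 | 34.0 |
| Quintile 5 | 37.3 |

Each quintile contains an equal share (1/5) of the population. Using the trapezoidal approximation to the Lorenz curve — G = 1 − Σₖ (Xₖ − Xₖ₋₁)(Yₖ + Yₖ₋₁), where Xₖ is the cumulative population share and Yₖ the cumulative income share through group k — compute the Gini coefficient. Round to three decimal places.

0.391

Cumulative income shares Yₖ: 0.0260, 0.0820, 0.2870, 0.6270, 1.0000
Σ (Xₖ−Xₖ₋₁)(Yₖ+Yₖ₋₁) = (1/5)(0.0260+0.0000) + (1/5)(0.0820+0.0260) + (1/5)(0.2870+0.0820) + (1/5)(0.6270+0.2870) + (1/5)(1.0000+0.6270)
  = 0.0052 + 0.0216 + 0.0738 + 0.1828 + 0.3254 = 0.6088
G = 1 − 0.6088 = 0.3912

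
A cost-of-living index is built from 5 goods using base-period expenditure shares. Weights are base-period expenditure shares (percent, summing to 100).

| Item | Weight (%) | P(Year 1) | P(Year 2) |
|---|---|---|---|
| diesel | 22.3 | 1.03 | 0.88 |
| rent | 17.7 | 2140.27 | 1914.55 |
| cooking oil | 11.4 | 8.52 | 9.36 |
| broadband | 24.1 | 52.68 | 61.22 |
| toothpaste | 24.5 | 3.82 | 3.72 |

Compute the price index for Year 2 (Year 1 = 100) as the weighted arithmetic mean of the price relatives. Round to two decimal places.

diesel: 22.3 × (0.88/1.03) = 22.3 × 0.854369 = 19.0524
rent: 17.7 × (1914.55/2140.27) = 17.7 × 0.894537 = 15.8333
cooking oil: 11.4 × (9.36/8.52) = 11.4 × 1.098592 = 12.5239
broadband: 24.1 × (61.22/52.68) = 24.1 × 1.162111 = 28.0069
toothpaste: 24.5 × (3.72/3.82) = 24.5 × 0.973822 = 23.8586
Index = Σ wᵢ·(p₁ᵢ/p₀ᵢ) = 19.0524 + 15.8333 + 12.5239 + 28.0069 + 23.8586 = 99.2752

99.28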